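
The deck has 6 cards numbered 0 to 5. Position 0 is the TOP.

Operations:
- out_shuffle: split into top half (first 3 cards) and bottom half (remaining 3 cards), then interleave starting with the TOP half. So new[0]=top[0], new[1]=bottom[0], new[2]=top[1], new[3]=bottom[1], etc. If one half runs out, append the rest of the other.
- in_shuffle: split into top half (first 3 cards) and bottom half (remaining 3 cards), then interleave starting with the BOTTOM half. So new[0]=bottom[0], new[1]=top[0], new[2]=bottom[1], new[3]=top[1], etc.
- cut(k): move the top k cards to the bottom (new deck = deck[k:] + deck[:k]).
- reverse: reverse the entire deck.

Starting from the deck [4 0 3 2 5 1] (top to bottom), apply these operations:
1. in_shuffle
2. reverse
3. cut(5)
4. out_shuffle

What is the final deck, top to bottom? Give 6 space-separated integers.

After op 1 (in_shuffle): [2 4 5 0 1 3]
After op 2 (reverse): [3 1 0 5 4 2]
After op 3 (cut(5)): [2 3 1 0 5 4]
After op 4 (out_shuffle): [2 0 3 5 1 4]

Answer: 2 0 3 5 1 4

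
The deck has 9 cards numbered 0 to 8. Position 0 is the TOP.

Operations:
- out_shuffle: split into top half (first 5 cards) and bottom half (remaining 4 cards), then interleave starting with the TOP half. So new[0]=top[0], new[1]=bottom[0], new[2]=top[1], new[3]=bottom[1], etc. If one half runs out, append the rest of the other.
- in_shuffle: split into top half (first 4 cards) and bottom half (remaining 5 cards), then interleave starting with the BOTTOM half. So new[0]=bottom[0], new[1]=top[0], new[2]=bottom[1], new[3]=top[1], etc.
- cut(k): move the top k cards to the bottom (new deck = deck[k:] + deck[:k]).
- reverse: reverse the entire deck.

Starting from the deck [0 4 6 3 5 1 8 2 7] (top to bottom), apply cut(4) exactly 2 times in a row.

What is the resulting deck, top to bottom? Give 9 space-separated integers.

Answer: 7 0 4 6 3 5 1 8 2

Derivation:
After op 1 (cut(4)): [5 1 8 2 7 0 4 6 3]
After op 2 (cut(4)): [7 0 4 6 3 5 1 8 2]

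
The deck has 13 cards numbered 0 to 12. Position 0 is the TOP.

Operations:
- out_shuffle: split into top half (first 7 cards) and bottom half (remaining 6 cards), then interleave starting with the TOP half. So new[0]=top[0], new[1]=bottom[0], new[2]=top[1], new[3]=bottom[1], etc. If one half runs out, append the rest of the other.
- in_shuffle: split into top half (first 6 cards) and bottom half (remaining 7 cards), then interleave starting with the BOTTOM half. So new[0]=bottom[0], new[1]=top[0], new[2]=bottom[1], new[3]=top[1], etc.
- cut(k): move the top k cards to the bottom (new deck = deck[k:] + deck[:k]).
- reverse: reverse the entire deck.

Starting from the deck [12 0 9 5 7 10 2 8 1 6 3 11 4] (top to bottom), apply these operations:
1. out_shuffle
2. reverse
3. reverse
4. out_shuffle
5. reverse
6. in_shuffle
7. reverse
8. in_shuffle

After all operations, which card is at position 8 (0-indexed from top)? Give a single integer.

Answer: 11

Derivation:
After op 1 (out_shuffle): [12 8 0 1 9 6 5 3 7 11 10 4 2]
After op 2 (reverse): [2 4 10 11 7 3 5 6 9 1 0 8 12]
After op 3 (reverse): [12 8 0 1 9 6 5 3 7 11 10 4 2]
After op 4 (out_shuffle): [12 3 8 7 0 11 1 10 9 4 6 2 5]
After op 5 (reverse): [5 2 6 4 9 10 1 11 0 7 8 3 12]
After op 6 (in_shuffle): [1 5 11 2 0 6 7 4 8 9 3 10 12]
After op 7 (reverse): [12 10 3 9 8 4 7 6 0 2 11 5 1]
After op 8 (in_shuffle): [7 12 6 10 0 3 2 9 11 8 5 4 1]
Position 8: card 11.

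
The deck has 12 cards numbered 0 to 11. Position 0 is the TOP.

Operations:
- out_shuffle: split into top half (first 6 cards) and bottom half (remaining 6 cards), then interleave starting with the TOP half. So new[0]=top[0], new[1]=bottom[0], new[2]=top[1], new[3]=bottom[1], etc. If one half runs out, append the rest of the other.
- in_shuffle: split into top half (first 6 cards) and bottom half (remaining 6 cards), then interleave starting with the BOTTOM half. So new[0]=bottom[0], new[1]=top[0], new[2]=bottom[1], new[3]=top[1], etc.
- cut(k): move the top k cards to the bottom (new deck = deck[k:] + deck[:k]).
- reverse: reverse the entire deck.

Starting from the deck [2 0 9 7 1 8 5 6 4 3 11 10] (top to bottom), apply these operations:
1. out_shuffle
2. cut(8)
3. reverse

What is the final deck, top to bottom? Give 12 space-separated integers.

After op 1 (out_shuffle): [2 5 0 6 9 4 7 3 1 11 8 10]
After op 2 (cut(8)): [1 11 8 10 2 5 0 6 9 4 7 3]
After op 3 (reverse): [3 7 4 9 6 0 5 2 10 8 11 1]

Answer: 3 7 4 9 6 0 5 2 10 8 11 1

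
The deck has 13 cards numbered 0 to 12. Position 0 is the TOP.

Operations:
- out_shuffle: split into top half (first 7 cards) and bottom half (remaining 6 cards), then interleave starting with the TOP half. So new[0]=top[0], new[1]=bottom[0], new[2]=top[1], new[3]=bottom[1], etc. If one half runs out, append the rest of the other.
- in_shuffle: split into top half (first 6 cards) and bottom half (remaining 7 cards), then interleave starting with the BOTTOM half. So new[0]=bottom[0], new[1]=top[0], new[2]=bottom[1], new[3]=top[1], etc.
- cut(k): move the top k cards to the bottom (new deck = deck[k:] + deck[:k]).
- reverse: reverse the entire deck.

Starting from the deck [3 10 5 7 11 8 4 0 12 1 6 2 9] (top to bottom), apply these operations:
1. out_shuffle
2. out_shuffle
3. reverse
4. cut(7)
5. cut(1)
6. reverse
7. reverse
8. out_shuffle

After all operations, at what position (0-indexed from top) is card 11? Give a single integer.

Answer: 2

Derivation:
After op 1 (out_shuffle): [3 0 10 12 5 1 7 6 11 2 8 9 4]
After op 2 (out_shuffle): [3 6 0 11 10 2 12 8 5 9 1 4 7]
After op 3 (reverse): [7 4 1 9 5 8 12 2 10 11 0 6 3]
After op 4 (cut(7)): [2 10 11 0 6 3 7 4 1 9 5 8 12]
After op 5 (cut(1)): [10 11 0 6 3 7 4 1 9 5 8 12 2]
After op 6 (reverse): [2 12 8 5 9 1 4 7 3 6 0 11 10]
After op 7 (reverse): [10 11 0 6 3 7 4 1 9 5 8 12 2]
After op 8 (out_shuffle): [10 1 11 9 0 5 6 8 3 12 7 2 4]
Card 11 is at position 2.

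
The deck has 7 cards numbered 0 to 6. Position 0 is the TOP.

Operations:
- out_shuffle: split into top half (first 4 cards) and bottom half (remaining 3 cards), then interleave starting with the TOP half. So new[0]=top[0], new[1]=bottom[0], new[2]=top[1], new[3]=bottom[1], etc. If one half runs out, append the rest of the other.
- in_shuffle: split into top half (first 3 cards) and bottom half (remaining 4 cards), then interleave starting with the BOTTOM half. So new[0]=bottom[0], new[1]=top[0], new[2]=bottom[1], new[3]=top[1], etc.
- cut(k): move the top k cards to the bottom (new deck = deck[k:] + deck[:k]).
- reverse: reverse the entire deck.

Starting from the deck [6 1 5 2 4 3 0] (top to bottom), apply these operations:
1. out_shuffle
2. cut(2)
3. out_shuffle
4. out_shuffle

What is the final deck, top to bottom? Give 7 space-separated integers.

After op 1 (out_shuffle): [6 4 1 3 5 0 2]
After op 2 (cut(2)): [1 3 5 0 2 6 4]
After op 3 (out_shuffle): [1 2 3 6 5 4 0]
After op 4 (out_shuffle): [1 5 2 4 3 0 6]

Answer: 1 5 2 4 3 0 6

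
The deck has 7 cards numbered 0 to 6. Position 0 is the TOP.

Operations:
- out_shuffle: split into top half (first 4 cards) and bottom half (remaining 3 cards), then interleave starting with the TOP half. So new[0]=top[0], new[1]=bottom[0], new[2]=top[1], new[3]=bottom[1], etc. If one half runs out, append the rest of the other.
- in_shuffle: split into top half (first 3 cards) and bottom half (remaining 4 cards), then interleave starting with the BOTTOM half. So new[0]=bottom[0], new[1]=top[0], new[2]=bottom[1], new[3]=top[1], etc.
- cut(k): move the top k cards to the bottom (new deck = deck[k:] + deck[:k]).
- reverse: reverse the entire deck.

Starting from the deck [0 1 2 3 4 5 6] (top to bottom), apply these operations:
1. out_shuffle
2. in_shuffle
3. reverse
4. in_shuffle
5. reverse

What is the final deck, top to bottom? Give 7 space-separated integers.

Answer: 5 6 0 1 2 3 4

Derivation:
After op 1 (out_shuffle): [0 4 1 5 2 6 3]
After op 2 (in_shuffle): [5 0 2 4 6 1 3]
After op 3 (reverse): [3 1 6 4 2 0 5]
After op 4 (in_shuffle): [4 3 2 1 0 6 5]
After op 5 (reverse): [5 6 0 1 2 3 4]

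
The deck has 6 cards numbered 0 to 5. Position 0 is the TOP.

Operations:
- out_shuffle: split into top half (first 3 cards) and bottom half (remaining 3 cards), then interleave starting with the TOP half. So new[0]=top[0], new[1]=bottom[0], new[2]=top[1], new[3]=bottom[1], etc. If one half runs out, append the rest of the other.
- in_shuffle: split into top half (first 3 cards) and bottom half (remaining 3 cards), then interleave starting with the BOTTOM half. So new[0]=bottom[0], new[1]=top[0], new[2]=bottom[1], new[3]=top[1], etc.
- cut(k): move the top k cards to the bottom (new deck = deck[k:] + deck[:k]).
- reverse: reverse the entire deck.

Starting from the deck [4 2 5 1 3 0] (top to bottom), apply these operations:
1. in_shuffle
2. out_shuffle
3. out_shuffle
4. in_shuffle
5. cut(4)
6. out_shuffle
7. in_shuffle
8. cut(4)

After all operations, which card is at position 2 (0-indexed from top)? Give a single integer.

After op 1 (in_shuffle): [1 4 3 2 0 5]
After op 2 (out_shuffle): [1 2 4 0 3 5]
After op 3 (out_shuffle): [1 0 2 3 4 5]
After op 4 (in_shuffle): [3 1 4 0 5 2]
After op 5 (cut(4)): [5 2 3 1 4 0]
After op 6 (out_shuffle): [5 1 2 4 3 0]
After op 7 (in_shuffle): [4 5 3 1 0 2]
After op 8 (cut(4)): [0 2 4 5 3 1]
Position 2: card 4.

Answer: 4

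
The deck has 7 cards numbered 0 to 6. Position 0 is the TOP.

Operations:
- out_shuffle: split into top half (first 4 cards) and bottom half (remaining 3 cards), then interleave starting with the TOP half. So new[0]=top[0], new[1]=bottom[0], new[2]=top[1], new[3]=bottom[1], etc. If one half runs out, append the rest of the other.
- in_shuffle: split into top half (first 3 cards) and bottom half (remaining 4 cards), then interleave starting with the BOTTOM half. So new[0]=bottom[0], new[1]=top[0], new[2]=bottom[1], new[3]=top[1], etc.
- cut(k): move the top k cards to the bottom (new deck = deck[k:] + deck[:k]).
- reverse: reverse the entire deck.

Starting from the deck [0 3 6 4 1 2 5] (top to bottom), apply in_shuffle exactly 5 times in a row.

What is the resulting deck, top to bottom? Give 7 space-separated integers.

After op 1 (in_shuffle): [4 0 1 3 2 6 5]
After op 2 (in_shuffle): [3 4 2 0 6 1 5]
After op 3 (in_shuffle): [0 3 6 4 1 2 5]
After op 4 (in_shuffle): [4 0 1 3 2 6 5]
After op 5 (in_shuffle): [3 4 2 0 6 1 5]

Answer: 3 4 2 0 6 1 5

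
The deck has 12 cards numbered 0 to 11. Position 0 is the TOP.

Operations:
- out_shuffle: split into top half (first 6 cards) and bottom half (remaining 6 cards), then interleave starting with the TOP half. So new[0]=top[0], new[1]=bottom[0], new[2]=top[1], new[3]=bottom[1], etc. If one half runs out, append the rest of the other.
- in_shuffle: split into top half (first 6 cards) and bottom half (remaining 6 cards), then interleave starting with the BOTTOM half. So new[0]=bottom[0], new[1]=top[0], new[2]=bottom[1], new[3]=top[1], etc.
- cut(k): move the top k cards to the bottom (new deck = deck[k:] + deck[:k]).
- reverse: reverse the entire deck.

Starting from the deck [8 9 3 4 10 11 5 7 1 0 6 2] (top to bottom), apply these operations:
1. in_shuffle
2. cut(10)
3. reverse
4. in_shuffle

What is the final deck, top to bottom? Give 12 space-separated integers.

After op 1 (in_shuffle): [5 8 7 9 1 3 0 4 6 10 2 11]
After op 2 (cut(10)): [2 11 5 8 7 9 1 3 0 4 6 10]
After op 3 (reverse): [10 6 4 0 3 1 9 7 8 5 11 2]
After op 4 (in_shuffle): [9 10 7 6 8 4 5 0 11 3 2 1]

Answer: 9 10 7 6 8 4 5 0 11 3 2 1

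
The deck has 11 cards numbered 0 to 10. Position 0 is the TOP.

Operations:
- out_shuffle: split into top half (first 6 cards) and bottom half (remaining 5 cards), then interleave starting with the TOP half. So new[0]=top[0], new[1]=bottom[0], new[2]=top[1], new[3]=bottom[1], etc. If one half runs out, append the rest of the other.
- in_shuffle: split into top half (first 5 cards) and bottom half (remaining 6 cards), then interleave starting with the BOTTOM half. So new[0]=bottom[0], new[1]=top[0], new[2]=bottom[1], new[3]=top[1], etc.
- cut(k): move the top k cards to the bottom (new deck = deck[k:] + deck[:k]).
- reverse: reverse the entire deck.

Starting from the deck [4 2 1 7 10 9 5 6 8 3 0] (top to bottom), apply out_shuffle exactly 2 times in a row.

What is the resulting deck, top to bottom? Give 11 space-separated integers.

Answer: 4 7 5 3 2 10 6 0 1 9 8

Derivation:
After op 1 (out_shuffle): [4 5 2 6 1 8 7 3 10 0 9]
After op 2 (out_shuffle): [4 7 5 3 2 10 6 0 1 9 8]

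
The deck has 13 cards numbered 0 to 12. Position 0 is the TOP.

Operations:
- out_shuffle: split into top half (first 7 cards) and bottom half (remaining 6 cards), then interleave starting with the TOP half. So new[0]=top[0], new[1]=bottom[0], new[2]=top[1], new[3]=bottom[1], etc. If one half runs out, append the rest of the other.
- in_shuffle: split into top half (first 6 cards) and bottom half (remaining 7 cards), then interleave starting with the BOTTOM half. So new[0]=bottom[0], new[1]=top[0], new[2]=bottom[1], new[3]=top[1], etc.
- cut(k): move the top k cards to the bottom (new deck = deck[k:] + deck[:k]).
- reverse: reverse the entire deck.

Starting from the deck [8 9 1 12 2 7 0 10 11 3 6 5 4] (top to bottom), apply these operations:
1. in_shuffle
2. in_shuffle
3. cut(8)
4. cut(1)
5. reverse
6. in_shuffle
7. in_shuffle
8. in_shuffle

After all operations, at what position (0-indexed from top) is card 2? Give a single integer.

After op 1 (in_shuffle): [0 8 10 9 11 1 3 12 6 2 5 7 4]
After op 2 (in_shuffle): [3 0 12 8 6 10 2 9 5 11 7 1 4]
After op 3 (cut(8)): [5 11 7 1 4 3 0 12 8 6 10 2 9]
After op 4 (cut(1)): [11 7 1 4 3 0 12 8 6 10 2 9 5]
After op 5 (reverse): [5 9 2 10 6 8 12 0 3 4 1 7 11]
After op 6 (in_shuffle): [12 5 0 9 3 2 4 10 1 6 7 8 11]
After op 7 (in_shuffle): [4 12 10 5 1 0 6 9 7 3 8 2 11]
After op 8 (in_shuffle): [6 4 9 12 7 10 3 5 8 1 2 0 11]
Card 2 is at position 10.

Answer: 10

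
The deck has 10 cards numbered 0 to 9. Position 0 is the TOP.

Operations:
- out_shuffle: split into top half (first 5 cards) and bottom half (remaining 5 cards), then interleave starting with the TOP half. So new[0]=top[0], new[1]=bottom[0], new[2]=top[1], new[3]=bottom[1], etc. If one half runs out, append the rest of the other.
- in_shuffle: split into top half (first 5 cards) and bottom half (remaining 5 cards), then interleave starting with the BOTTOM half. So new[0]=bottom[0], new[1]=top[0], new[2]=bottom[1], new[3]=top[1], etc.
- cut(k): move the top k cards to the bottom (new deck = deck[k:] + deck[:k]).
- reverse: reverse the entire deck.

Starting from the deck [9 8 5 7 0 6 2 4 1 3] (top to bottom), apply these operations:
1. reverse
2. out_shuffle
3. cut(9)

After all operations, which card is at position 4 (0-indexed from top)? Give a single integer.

Answer: 7

Derivation:
After op 1 (reverse): [3 1 4 2 6 0 7 5 8 9]
After op 2 (out_shuffle): [3 0 1 7 4 5 2 8 6 9]
After op 3 (cut(9)): [9 3 0 1 7 4 5 2 8 6]
Position 4: card 7.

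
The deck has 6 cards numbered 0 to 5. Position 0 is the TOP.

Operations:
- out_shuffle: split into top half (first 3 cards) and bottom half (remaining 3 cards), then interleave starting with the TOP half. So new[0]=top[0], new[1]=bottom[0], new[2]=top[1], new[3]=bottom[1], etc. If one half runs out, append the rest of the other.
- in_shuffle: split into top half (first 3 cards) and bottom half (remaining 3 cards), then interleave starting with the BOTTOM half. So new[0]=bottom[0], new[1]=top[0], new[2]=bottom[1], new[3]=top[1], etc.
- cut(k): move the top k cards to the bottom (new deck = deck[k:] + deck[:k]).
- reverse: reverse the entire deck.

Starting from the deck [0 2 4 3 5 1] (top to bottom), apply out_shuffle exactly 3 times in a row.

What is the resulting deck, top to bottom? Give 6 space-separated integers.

After op 1 (out_shuffle): [0 3 2 5 4 1]
After op 2 (out_shuffle): [0 5 3 4 2 1]
After op 3 (out_shuffle): [0 4 5 2 3 1]

Answer: 0 4 5 2 3 1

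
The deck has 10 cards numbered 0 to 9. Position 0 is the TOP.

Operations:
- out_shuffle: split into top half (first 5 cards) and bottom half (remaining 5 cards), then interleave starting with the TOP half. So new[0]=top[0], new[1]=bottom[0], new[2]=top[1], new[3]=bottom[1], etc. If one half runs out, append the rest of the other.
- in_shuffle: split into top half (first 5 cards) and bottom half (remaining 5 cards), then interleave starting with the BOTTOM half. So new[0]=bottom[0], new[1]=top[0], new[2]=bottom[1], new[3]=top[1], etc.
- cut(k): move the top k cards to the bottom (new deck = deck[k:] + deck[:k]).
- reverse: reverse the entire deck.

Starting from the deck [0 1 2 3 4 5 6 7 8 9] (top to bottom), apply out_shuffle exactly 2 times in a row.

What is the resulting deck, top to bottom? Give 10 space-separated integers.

Answer: 0 7 5 3 1 8 6 4 2 9

Derivation:
After op 1 (out_shuffle): [0 5 1 6 2 7 3 8 4 9]
After op 2 (out_shuffle): [0 7 5 3 1 8 6 4 2 9]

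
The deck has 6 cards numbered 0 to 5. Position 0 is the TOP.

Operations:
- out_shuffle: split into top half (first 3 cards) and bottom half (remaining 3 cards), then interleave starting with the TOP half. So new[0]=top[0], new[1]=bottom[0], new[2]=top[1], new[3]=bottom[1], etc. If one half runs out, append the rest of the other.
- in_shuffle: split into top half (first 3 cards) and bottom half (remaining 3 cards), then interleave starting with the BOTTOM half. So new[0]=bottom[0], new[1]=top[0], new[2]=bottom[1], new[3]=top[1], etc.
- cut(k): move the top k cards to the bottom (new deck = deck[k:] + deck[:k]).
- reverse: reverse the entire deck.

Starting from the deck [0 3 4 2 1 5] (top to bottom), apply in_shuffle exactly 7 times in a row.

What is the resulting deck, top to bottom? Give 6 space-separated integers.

After op 1 (in_shuffle): [2 0 1 3 5 4]
After op 2 (in_shuffle): [3 2 5 0 4 1]
After op 3 (in_shuffle): [0 3 4 2 1 5]
After op 4 (in_shuffle): [2 0 1 3 5 4]
After op 5 (in_shuffle): [3 2 5 0 4 1]
After op 6 (in_shuffle): [0 3 4 2 1 5]
After op 7 (in_shuffle): [2 0 1 3 5 4]

Answer: 2 0 1 3 5 4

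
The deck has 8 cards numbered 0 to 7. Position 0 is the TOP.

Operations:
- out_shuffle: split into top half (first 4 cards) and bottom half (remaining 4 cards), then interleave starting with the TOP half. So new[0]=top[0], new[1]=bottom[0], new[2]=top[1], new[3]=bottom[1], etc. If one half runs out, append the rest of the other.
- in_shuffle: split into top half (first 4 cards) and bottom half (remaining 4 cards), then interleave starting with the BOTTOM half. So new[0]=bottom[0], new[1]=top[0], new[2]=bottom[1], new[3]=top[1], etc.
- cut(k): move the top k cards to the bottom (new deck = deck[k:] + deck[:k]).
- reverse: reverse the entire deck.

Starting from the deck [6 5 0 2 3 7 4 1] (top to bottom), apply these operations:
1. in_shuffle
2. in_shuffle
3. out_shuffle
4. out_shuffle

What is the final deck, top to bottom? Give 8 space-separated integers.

After op 1 (in_shuffle): [3 6 7 5 4 0 1 2]
After op 2 (in_shuffle): [4 3 0 6 1 7 2 5]
After op 3 (out_shuffle): [4 1 3 7 0 2 6 5]
After op 4 (out_shuffle): [4 0 1 2 3 6 7 5]

Answer: 4 0 1 2 3 6 7 5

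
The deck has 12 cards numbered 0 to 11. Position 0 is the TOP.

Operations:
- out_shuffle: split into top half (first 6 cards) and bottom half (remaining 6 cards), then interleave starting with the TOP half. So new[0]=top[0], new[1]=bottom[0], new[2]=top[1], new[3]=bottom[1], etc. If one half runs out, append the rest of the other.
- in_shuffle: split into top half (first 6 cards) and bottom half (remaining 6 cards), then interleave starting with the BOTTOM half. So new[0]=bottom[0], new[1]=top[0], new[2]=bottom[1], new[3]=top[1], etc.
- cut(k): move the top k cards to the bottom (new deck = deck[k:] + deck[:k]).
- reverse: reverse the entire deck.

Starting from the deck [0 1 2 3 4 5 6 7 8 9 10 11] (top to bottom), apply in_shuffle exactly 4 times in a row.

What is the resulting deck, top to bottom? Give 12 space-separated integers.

Answer: 8 4 0 9 5 1 10 6 2 11 7 3

Derivation:
After op 1 (in_shuffle): [6 0 7 1 8 2 9 3 10 4 11 5]
After op 2 (in_shuffle): [9 6 3 0 10 7 4 1 11 8 5 2]
After op 3 (in_shuffle): [4 9 1 6 11 3 8 0 5 10 2 7]
After op 4 (in_shuffle): [8 4 0 9 5 1 10 6 2 11 7 3]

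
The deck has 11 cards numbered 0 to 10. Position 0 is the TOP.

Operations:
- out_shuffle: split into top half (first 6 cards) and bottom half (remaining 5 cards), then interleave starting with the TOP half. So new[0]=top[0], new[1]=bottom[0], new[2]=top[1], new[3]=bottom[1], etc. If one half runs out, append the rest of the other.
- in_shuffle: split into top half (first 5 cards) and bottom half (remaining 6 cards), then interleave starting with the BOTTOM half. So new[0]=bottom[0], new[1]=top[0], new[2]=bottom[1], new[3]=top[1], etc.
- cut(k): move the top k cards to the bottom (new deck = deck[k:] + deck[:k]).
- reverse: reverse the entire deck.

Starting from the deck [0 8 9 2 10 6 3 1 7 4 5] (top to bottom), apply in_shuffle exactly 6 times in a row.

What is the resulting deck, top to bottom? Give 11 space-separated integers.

After op 1 (in_shuffle): [6 0 3 8 1 9 7 2 4 10 5]
After op 2 (in_shuffle): [9 6 7 0 2 3 4 8 10 1 5]
After op 3 (in_shuffle): [3 9 4 6 8 7 10 0 1 2 5]
After op 4 (in_shuffle): [7 3 10 9 0 4 1 6 2 8 5]
After op 5 (in_shuffle): [4 7 1 3 6 10 2 9 8 0 5]
After op 6 (in_shuffle): [10 4 2 7 9 1 8 3 0 6 5]

Answer: 10 4 2 7 9 1 8 3 0 6 5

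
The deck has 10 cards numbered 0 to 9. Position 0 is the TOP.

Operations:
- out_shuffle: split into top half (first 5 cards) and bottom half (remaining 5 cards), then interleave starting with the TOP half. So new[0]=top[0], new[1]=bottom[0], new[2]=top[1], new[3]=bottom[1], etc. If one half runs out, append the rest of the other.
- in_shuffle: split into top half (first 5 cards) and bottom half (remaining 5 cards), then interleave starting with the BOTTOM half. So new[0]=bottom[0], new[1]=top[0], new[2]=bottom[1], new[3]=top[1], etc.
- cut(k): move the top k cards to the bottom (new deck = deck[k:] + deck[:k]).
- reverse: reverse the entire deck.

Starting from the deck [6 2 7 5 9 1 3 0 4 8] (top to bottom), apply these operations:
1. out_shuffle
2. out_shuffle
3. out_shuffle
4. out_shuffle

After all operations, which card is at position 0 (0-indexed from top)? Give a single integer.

Answer: 6

Derivation:
After op 1 (out_shuffle): [6 1 2 3 7 0 5 4 9 8]
After op 2 (out_shuffle): [6 0 1 5 2 4 3 9 7 8]
After op 3 (out_shuffle): [6 4 0 3 1 9 5 7 2 8]
After op 4 (out_shuffle): [6 9 4 5 0 7 3 2 1 8]
Position 0: card 6.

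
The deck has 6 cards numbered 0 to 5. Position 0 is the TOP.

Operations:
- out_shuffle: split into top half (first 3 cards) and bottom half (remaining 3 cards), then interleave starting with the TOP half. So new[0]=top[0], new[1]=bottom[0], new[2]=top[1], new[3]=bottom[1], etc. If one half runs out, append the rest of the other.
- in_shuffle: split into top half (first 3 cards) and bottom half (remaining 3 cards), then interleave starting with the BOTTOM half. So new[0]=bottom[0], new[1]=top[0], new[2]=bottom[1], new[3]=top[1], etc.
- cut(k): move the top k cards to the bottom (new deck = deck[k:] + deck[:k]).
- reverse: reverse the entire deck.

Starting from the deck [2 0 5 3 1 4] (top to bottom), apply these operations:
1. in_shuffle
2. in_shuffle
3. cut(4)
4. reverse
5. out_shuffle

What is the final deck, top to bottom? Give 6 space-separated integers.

Answer: 2 0 4 1 3 5

Derivation:
After op 1 (in_shuffle): [3 2 1 0 4 5]
After op 2 (in_shuffle): [0 3 4 2 5 1]
After op 3 (cut(4)): [5 1 0 3 4 2]
After op 4 (reverse): [2 4 3 0 1 5]
After op 5 (out_shuffle): [2 0 4 1 3 5]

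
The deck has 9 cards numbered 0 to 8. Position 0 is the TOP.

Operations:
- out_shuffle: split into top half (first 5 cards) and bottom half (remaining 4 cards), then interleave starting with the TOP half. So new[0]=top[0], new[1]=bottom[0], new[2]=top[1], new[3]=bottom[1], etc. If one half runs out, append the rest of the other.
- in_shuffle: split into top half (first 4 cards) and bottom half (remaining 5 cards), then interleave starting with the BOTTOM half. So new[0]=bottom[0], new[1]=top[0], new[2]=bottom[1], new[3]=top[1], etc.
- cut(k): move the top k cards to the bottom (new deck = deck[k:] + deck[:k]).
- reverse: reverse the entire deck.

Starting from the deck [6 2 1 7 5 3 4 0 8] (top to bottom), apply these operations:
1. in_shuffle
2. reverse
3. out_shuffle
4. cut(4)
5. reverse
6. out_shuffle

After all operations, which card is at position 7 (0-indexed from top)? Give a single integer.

Answer: 0

Derivation:
After op 1 (in_shuffle): [5 6 3 2 4 1 0 7 8]
After op 2 (reverse): [8 7 0 1 4 2 3 6 5]
After op 3 (out_shuffle): [8 2 7 3 0 6 1 5 4]
After op 4 (cut(4)): [0 6 1 5 4 8 2 7 3]
After op 5 (reverse): [3 7 2 8 4 5 1 6 0]
After op 6 (out_shuffle): [3 5 7 1 2 6 8 0 4]
Position 7: card 0.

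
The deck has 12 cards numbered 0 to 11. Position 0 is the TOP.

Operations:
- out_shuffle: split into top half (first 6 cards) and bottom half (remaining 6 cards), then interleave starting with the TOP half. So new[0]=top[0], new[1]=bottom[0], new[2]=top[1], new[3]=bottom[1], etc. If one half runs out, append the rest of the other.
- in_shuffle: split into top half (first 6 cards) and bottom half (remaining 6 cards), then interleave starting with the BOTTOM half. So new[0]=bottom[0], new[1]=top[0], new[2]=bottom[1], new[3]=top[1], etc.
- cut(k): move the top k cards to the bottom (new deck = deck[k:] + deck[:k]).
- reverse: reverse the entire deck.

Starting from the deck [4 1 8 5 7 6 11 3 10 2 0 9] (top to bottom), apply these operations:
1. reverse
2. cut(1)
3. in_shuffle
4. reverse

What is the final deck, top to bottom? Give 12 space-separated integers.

After op 1 (reverse): [9 0 2 10 3 11 6 7 5 8 1 4]
After op 2 (cut(1)): [0 2 10 3 11 6 7 5 8 1 4 9]
After op 3 (in_shuffle): [7 0 5 2 8 10 1 3 4 11 9 6]
After op 4 (reverse): [6 9 11 4 3 1 10 8 2 5 0 7]

Answer: 6 9 11 4 3 1 10 8 2 5 0 7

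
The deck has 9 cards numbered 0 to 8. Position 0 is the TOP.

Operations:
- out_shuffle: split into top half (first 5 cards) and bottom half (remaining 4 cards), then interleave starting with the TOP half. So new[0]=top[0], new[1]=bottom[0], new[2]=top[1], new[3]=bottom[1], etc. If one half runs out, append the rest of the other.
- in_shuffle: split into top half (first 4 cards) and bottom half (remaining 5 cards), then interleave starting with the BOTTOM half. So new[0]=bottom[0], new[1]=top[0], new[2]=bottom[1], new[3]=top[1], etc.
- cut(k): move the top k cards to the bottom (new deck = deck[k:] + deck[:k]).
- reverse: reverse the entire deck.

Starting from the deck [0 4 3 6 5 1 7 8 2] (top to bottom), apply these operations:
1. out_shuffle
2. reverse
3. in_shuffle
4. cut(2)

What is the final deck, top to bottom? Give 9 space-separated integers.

Answer: 7 2 4 6 1 8 0 3 5

Derivation:
After op 1 (out_shuffle): [0 1 4 7 3 8 6 2 5]
After op 2 (reverse): [5 2 6 8 3 7 4 1 0]
After op 3 (in_shuffle): [3 5 7 2 4 6 1 8 0]
After op 4 (cut(2)): [7 2 4 6 1 8 0 3 5]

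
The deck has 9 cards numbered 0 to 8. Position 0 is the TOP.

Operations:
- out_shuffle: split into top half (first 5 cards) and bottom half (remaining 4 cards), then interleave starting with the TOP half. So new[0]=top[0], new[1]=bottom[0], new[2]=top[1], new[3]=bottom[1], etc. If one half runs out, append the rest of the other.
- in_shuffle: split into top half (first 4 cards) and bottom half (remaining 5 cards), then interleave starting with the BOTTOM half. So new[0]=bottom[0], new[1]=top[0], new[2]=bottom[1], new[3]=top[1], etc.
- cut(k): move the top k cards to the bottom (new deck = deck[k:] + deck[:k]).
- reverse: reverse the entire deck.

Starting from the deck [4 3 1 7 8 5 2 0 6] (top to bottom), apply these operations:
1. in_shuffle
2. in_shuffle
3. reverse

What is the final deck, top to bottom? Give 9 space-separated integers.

Answer: 6 3 7 5 0 4 1 8 2

Derivation:
After op 1 (in_shuffle): [8 4 5 3 2 1 0 7 6]
After op 2 (in_shuffle): [2 8 1 4 0 5 7 3 6]
After op 3 (reverse): [6 3 7 5 0 4 1 8 2]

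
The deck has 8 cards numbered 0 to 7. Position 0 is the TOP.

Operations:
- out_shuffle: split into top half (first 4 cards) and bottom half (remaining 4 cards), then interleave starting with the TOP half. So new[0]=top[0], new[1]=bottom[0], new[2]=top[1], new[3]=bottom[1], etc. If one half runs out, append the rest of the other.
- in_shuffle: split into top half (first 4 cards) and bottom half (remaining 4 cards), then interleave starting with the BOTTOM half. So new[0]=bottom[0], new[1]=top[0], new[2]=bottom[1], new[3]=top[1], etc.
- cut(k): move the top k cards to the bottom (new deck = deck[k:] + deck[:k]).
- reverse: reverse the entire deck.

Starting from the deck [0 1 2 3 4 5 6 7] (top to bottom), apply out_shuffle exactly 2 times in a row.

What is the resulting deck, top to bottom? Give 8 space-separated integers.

After op 1 (out_shuffle): [0 4 1 5 2 6 3 7]
After op 2 (out_shuffle): [0 2 4 6 1 3 5 7]

Answer: 0 2 4 6 1 3 5 7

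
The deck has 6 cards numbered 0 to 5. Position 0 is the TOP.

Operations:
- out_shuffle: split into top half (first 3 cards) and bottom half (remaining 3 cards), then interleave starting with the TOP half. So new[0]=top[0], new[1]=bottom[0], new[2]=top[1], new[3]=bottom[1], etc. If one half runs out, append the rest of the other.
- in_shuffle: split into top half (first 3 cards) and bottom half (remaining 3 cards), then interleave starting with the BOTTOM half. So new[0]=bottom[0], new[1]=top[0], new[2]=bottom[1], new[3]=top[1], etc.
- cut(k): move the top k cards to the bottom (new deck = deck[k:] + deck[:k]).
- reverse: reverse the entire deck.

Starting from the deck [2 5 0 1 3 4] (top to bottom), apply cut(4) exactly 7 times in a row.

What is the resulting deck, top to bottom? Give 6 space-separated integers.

After op 1 (cut(4)): [3 4 2 5 0 1]
After op 2 (cut(4)): [0 1 3 4 2 5]
After op 3 (cut(4)): [2 5 0 1 3 4]
After op 4 (cut(4)): [3 4 2 5 0 1]
After op 5 (cut(4)): [0 1 3 4 2 5]
After op 6 (cut(4)): [2 5 0 1 3 4]
After op 7 (cut(4)): [3 4 2 5 0 1]

Answer: 3 4 2 5 0 1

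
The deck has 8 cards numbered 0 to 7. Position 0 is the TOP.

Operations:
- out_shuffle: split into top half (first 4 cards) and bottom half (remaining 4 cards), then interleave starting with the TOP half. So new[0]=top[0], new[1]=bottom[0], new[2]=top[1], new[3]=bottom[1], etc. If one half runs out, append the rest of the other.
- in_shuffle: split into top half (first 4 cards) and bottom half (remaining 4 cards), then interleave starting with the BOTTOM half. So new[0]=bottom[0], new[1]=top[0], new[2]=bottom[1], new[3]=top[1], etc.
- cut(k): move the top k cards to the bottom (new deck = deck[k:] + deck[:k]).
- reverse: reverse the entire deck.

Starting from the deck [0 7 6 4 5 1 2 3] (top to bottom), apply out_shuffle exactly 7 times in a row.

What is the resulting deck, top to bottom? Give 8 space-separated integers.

Answer: 0 5 7 1 6 2 4 3

Derivation:
After op 1 (out_shuffle): [0 5 7 1 6 2 4 3]
After op 2 (out_shuffle): [0 6 5 2 7 4 1 3]
After op 3 (out_shuffle): [0 7 6 4 5 1 2 3]
After op 4 (out_shuffle): [0 5 7 1 6 2 4 3]
After op 5 (out_shuffle): [0 6 5 2 7 4 1 3]
After op 6 (out_shuffle): [0 7 6 4 5 1 2 3]
After op 7 (out_shuffle): [0 5 7 1 6 2 4 3]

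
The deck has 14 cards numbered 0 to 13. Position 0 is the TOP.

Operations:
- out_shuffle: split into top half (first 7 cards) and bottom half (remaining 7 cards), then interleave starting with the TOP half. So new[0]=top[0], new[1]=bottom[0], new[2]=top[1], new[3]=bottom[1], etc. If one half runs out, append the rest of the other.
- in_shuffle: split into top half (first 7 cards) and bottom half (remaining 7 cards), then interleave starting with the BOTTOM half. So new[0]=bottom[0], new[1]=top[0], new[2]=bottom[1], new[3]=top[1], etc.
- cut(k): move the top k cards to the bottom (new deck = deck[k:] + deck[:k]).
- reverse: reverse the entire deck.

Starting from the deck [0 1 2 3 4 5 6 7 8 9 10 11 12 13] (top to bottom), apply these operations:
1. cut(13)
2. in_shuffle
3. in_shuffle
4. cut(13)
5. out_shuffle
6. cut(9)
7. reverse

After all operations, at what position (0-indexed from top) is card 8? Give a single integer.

After op 1 (cut(13)): [13 0 1 2 3 4 5 6 7 8 9 10 11 12]
After op 2 (in_shuffle): [6 13 7 0 8 1 9 2 10 3 11 4 12 5]
After op 3 (in_shuffle): [2 6 10 13 3 7 11 0 4 8 12 1 5 9]
After op 4 (cut(13)): [9 2 6 10 13 3 7 11 0 4 8 12 1 5]
After op 5 (out_shuffle): [9 11 2 0 6 4 10 8 13 12 3 1 7 5]
After op 6 (cut(9)): [12 3 1 7 5 9 11 2 0 6 4 10 8 13]
After op 7 (reverse): [13 8 10 4 6 0 2 11 9 5 7 1 3 12]
Card 8 is at position 1.

Answer: 1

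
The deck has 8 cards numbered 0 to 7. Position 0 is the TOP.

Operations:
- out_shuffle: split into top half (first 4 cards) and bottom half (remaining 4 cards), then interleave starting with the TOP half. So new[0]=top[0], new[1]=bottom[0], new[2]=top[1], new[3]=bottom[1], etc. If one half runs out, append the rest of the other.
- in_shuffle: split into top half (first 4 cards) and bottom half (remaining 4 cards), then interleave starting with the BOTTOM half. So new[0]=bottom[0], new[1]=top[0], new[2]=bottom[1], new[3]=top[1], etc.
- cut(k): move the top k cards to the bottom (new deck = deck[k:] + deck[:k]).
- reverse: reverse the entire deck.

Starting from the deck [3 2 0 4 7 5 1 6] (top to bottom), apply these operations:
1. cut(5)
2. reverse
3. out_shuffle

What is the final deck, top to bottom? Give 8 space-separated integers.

After op 1 (cut(5)): [5 1 6 3 2 0 4 7]
After op 2 (reverse): [7 4 0 2 3 6 1 5]
After op 3 (out_shuffle): [7 3 4 6 0 1 2 5]

Answer: 7 3 4 6 0 1 2 5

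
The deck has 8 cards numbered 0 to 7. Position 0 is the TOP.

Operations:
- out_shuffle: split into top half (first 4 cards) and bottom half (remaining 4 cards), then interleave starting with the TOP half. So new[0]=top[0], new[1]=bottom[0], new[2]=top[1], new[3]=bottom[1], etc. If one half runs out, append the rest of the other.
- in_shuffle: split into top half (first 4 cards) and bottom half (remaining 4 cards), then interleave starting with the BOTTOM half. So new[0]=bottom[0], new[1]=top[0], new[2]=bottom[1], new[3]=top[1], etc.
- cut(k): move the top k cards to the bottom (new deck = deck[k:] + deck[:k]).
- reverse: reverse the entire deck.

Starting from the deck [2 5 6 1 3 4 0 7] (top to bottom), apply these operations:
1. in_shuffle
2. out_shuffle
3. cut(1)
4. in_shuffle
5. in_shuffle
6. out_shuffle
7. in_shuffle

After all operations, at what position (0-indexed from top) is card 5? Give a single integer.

Answer: 7

Derivation:
After op 1 (in_shuffle): [3 2 4 5 0 6 7 1]
After op 2 (out_shuffle): [3 0 2 6 4 7 5 1]
After op 3 (cut(1)): [0 2 6 4 7 5 1 3]
After op 4 (in_shuffle): [7 0 5 2 1 6 3 4]
After op 5 (in_shuffle): [1 7 6 0 3 5 4 2]
After op 6 (out_shuffle): [1 3 7 5 6 4 0 2]
After op 7 (in_shuffle): [6 1 4 3 0 7 2 5]
Card 5 is at position 7.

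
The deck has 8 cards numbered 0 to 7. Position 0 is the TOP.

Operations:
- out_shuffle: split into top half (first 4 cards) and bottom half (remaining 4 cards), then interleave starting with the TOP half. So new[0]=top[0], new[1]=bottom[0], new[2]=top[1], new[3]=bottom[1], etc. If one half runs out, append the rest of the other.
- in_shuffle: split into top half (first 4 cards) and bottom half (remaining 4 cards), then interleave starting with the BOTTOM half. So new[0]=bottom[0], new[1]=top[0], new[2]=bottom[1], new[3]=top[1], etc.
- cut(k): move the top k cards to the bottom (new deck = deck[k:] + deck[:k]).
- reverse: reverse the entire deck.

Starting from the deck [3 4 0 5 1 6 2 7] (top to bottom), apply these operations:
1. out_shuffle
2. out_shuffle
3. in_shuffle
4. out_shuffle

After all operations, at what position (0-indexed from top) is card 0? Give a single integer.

Answer: 6

Derivation:
After op 1 (out_shuffle): [3 1 4 6 0 2 5 7]
After op 2 (out_shuffle): [3 0 1 2 4 5 6 7]
After op 3 (in_shuffle): [4 3 5 0 6 1 7 2]
After op 4 (out_shuffle): [4 6 3 1 5 7 0 2]
Card 0 is at position 6.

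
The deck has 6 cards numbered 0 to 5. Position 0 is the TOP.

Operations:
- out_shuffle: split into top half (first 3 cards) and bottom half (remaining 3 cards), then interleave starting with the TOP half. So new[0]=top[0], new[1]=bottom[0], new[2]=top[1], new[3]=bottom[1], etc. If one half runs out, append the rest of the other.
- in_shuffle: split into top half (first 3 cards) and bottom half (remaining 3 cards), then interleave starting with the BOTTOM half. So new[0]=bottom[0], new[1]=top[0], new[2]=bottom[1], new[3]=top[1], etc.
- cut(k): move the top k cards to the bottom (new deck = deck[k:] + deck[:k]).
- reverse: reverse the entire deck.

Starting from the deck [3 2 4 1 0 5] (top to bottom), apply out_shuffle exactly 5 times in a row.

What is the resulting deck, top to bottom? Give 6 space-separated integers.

Answer: 3 1 2 0 4 5

Derivation:
After op 1 (out_shuffle): [3 1 2 0 4 5]
After op 2 (out_shuffle): [3 0 1 4 2 5]
After op 3 (out_shuffle): [3 4 0 2 1 5]
After op 4 (out_shuffle): [3 2 4 1 0 5]
After op 5 (out_shuffle): [3 1 2 0 4 5]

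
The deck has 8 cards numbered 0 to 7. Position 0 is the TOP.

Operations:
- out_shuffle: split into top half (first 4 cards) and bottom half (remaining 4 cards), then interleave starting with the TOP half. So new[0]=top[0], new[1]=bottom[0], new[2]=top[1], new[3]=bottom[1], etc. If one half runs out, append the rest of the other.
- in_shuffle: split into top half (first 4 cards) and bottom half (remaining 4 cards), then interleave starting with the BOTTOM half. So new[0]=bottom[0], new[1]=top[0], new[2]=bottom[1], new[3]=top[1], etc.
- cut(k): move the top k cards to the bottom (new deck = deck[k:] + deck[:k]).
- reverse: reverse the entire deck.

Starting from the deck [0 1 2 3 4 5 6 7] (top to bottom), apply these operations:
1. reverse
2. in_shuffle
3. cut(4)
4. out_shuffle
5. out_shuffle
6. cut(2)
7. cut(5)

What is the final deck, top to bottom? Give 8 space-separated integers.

After op 1 (reverse): [7 6 5 4 3 2 1 0]
After op 2 (in_shuffle): [3 7 2 6 1 5 0 4]
After op 3 (cut(4)): [1 5 0 4 3 7 2 6]
After op 4 (out_shuffle): [1 3 5 7 0 2 4 6]
After op 5 (out_shuffle): [1 0 3 2 5 4 7 6]
After op 6 (cut(2)): [3 2 5 4 7 6 1 0]
After op 7 (cut(5)): [6 1 0 3 2 5 4 7]

Answer: 6 1 0 3 2 5 4 7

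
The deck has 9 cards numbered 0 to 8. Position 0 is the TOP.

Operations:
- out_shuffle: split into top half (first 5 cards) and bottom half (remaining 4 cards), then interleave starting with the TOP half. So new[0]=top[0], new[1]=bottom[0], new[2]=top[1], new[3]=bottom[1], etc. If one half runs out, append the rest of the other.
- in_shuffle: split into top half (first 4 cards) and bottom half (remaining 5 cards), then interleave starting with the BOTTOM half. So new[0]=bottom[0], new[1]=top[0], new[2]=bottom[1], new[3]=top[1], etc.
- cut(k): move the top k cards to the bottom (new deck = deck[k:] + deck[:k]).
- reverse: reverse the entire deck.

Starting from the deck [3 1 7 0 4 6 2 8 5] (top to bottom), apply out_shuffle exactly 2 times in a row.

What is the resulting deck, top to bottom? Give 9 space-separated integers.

Answer: 3 8 6 0 1 5 2 4 7

Derivation:
After op 1 (out_shuffle): [3 6 1 2 7 8 0 5 4]
After op 2 (out_shuffle): [3 8 6 0 1 5 2 4 7]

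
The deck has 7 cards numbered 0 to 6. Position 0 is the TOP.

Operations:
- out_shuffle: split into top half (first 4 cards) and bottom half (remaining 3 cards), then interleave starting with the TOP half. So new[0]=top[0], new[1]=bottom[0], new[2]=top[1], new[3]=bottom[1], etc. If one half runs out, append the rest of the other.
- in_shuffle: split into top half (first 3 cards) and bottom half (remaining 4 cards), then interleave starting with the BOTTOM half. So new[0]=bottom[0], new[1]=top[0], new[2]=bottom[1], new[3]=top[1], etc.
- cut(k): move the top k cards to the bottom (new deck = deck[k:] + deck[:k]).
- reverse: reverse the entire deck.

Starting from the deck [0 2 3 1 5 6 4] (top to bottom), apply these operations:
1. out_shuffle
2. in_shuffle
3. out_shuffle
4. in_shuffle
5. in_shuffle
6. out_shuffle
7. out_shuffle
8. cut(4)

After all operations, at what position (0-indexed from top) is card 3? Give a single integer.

After op 1 (out_shuffle): [0 5 2 6 3 4 1]
After op 2 (in_shuffle): [6 0 3 5 4 2 1]
After op 3 (out_shuffle): [6 4 0 2 3 1 5]
After op 4 (in_shuffle): [2 6 3 4 1 0 5]
After op 5 (in_shuffle): [4 2 1 6 0 3 5]
After op 6 (out_shuffle): [4 0 2 3 1 5 6]
After op 7 (out_shuffle): [4 1 0 5 2 6 3]
After op 8 (cut(4)): [2 6 3 4 1 0 5]
Card 3 is at position 2.

Answer: 2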